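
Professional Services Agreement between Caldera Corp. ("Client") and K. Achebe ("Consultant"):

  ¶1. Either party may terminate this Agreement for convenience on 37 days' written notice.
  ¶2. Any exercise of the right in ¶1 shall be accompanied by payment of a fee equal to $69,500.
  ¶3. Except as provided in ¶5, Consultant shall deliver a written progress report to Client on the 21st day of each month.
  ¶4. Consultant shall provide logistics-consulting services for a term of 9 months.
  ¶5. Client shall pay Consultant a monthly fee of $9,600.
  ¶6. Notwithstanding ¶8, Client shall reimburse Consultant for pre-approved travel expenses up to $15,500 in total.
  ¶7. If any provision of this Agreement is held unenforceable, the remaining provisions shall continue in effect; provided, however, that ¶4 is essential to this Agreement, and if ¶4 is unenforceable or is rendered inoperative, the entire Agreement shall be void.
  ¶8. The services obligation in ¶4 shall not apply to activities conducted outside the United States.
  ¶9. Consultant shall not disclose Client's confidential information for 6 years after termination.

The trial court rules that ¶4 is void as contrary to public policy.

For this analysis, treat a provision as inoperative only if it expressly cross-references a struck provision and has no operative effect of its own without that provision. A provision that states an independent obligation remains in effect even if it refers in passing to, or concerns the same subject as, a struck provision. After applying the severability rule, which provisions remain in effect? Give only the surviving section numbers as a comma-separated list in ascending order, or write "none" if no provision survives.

none

¶4 is struck. ¶8 operates only by reference to ¶4, so it falls with ¶4. ¶7 makes ¶4 an essential term, and ¶4 is the provision held invalid; under ¶7, the entire Agreement is therefore void. No provision of the Agreement survives.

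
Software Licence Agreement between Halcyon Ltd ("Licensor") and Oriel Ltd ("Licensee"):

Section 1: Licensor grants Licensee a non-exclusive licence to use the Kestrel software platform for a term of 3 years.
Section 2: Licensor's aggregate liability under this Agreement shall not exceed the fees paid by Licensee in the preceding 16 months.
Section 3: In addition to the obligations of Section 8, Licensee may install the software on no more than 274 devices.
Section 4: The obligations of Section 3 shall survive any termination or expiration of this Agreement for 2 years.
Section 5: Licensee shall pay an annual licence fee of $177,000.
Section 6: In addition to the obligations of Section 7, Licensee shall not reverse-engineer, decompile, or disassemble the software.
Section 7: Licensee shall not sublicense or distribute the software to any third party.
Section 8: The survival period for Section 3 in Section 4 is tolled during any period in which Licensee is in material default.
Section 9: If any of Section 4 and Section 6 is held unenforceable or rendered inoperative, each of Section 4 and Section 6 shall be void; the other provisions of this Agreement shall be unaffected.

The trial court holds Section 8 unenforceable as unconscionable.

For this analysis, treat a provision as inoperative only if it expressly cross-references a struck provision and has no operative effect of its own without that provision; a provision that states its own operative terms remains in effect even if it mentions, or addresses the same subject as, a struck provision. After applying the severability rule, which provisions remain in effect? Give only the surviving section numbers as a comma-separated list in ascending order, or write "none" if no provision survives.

1, 2, 3, 4, 5, 6, 7, 9

Section 8 is struck. Section 3 mentions Section 8 but its own obligation stands independently of Section 8, so Section 3 is not affected. Nothing else in the Agreement is defined by reference to Section 8. Section 9 ties Section 4 and Section 6 together, but none of those is affected here; the remaining provisions continue in force under Section 9. The provisions still in force are Section 1, Section 2, Section 3, Section 4, Section 5, Section 6, Section 7, and Section 9.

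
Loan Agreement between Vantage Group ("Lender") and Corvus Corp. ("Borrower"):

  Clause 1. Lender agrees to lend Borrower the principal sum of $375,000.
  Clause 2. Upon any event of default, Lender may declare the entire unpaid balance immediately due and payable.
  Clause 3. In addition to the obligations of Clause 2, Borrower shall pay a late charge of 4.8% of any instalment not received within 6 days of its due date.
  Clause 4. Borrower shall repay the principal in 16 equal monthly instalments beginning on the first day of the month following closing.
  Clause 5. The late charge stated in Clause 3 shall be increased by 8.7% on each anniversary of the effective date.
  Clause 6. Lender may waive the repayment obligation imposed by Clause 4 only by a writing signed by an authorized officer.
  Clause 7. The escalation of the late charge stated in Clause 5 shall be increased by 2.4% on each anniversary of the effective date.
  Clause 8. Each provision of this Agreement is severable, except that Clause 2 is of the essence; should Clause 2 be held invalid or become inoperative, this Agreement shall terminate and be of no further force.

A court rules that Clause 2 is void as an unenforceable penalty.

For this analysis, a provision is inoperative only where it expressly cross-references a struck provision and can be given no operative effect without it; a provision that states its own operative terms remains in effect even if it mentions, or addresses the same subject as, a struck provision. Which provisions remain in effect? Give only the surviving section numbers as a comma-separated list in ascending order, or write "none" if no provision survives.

none

Clause 2 is struck. No other provision's operative terms depend on Clause 2. Clause 8 makes Clause 2 an essential term, and Clause 2 is the provision held invalid; under Clause 8, the entire Agreement is therefore void. No provision of the Agreement survives.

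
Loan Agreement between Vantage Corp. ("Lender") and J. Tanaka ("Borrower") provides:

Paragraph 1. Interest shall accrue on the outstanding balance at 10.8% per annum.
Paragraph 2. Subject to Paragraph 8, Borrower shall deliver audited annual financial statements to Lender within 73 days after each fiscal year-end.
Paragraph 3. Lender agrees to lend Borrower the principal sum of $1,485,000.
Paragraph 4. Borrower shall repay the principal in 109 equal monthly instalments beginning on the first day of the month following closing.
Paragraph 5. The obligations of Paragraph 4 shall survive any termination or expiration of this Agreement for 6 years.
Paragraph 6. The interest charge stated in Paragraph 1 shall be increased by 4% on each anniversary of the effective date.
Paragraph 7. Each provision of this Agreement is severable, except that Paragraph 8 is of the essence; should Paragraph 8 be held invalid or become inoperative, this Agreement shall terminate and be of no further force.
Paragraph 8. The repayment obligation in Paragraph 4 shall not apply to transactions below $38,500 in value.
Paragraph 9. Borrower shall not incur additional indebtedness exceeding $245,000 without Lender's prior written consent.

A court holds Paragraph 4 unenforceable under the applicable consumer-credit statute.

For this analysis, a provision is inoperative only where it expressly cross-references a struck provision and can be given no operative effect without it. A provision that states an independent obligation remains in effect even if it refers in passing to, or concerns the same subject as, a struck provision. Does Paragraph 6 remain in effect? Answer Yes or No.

Paragraph 4 is struck. Paragraph 5 has no operative effect of its own apart from Paragraph 4 and is therefore inoperative. Paragraph 8 has no operative effect of its own apart from Paragraph 4 and is therefore inoperative. Paragraph 7 makes Paragraph 8 an essential term, and Paragraph 8 has been rendered inoperative by the cascade; under Paragraph 7, the entire Agreement is therefore void. No provision of the Agreement survives. Paragraph 6 is among the inoperative provisions, so the answer is no.

No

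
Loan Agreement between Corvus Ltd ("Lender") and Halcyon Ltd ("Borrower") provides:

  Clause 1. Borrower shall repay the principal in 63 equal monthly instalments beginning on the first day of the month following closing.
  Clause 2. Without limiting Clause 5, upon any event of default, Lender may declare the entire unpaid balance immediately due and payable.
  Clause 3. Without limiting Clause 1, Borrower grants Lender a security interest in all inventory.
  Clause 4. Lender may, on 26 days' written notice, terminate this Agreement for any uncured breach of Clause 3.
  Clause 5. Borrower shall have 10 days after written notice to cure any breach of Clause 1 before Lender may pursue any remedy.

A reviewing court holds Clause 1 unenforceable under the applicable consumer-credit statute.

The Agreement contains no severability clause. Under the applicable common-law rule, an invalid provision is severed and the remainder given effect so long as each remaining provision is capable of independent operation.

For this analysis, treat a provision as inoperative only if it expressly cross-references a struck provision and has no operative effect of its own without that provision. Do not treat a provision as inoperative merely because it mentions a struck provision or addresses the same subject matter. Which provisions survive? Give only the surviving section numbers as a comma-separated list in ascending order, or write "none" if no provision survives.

2, 3, 4

Clause 1 is struck. Clause 5 merely fixes the cure period for breach of Clause 1; with Clause 1 gone it has nothing to operate on and falls away. Although Clause 2 refers to Clause 5, its operative terms do not depend on Clause 5, so it remains in effect. Although Clause 3 refers to Clause 1, its operative terms do not depend on Clause 1, so it remains in effect. Under the stated default rule, only provisions that cannot operate independently fall away; the rest are enforced. Clause 2, Clause 3, and Clause 4 remain in effect.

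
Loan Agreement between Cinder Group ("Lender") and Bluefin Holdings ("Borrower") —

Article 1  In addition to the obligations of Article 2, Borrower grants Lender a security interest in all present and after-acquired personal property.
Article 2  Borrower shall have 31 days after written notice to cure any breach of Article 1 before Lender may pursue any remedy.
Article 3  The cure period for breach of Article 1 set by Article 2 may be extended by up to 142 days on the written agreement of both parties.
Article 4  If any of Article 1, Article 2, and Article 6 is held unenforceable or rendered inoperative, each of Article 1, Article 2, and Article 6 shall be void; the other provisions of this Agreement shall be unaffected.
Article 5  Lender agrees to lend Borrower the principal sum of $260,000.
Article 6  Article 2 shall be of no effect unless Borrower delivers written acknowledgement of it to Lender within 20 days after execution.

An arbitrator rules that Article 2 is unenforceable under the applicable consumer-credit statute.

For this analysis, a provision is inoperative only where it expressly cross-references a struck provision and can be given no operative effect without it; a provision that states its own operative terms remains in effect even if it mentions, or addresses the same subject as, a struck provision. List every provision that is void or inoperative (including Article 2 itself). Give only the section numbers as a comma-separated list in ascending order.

Article 2 is struck. Article 3 operates only by reference to Article 2, so it falls with Article 2. Article 6 merely fixes the acknowledgement condition for Article 2; with Article 2 gone it has nothing to operate on and falls away. Article 4 declares Article 1, Article 2, and Article 6 mutually dependent; since one of them has fallen, all of them are of no effect. That brings down Article 1 as well. The remainder continues in force under Article 4. The provisions still in force are Article 4 and Article 5.

1, 2, 3, 6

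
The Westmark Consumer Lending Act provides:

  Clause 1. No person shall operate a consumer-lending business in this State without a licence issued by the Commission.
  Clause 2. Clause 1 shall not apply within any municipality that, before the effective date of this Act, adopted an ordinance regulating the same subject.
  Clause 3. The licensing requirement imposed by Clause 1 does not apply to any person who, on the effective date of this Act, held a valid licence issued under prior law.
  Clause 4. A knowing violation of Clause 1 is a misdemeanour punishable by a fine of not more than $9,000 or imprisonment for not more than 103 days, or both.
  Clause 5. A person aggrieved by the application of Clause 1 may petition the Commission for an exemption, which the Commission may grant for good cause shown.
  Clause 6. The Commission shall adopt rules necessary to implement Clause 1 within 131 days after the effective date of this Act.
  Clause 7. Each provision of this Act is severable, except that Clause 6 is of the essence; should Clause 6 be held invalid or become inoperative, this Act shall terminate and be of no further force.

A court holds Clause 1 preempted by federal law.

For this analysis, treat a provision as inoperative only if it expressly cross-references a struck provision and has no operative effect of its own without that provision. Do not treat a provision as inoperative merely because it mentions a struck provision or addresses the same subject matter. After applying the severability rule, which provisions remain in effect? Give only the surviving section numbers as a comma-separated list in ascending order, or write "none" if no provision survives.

none

Clause 1 is struck. The only function of Clause 2 is the local-preemption carve-out from Clause 1, so it cannot stand once Clause 1 is removed. The only function of Clause 3 is the grandfather exemption from Clause 1, so it cannot stand once Clause 1 is removed. Clause 4 merely fixes the criminal penalty for violating Clause 1; with Clause 1 gone it has nothing to operate on and falls away. The only function of Clause 5 is the exemption procedure for Clause 1, so it cannot stand once Clause 1 is removed. Clause 6 merely fixes the rulemaking mandate for Clause 1; with Clause 1 gone it has nothing to operate on and falls away. Clause 7 makes Clause 6 an essential term, and Clause 6 has been rendered inoperative by the cascade; under Clause 7, the entire Act is therefore void. No provision of the Act survives.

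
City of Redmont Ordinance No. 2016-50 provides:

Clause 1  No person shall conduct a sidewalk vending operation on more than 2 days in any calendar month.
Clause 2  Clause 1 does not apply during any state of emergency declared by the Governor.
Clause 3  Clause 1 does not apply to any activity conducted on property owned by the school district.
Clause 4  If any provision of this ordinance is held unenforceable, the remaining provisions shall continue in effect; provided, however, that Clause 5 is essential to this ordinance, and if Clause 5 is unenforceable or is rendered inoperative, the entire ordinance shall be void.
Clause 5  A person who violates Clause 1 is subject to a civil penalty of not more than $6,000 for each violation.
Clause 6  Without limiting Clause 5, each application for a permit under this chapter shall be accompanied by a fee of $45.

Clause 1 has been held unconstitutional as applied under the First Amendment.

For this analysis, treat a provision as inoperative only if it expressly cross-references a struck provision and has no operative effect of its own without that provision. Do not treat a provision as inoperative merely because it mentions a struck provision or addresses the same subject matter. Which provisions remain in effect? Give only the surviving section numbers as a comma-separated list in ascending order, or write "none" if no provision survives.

Clause 1 is struck. Clause 2 merely fixes the emergency suspension of Clause 1; with Clause 1 gone it has nothing to operate on and falls away. Clause 3 operates only by reference to Clause 1, so it falls with Clause 1. Clause 5 has no operative effect of its own apart from Clause 1 and is therefore inoperative. Clause 4 makes Clause 5 an essential term, and Clause 5 has been rendered inoperative by the cascade; under Clause 4, the entire ordinance is therefore void. No provision of the ordinance survives.

none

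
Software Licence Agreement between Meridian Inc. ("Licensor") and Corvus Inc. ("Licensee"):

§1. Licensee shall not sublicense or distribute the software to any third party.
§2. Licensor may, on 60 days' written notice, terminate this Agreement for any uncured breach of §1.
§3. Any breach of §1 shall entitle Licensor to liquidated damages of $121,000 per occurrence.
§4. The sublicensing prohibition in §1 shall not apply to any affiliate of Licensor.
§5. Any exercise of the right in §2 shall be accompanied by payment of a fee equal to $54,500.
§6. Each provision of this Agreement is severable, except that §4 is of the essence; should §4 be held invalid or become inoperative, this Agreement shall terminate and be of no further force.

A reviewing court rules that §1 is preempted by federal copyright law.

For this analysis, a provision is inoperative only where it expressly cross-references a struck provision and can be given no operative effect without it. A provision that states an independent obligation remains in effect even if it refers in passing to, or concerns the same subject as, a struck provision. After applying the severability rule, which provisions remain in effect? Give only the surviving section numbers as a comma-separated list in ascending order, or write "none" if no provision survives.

none

§1 is struck. §2 operates only by reference to §1, so it falls with §1. The whole of §3 is the liquidated-damages amount, defined by reference to §1, so §3 cannot stand once §1 is removed. The whole of §4 is the carve-out from the sublicensing prohibition, defined by reference to §1, so §4 cannot stand once §1 is removed. §5 has no operative effect of its own apart from §2 and is therefore inoperative. §6 makes §4 an essential term, and §4 has been rendered inoperative by the cascade; under §6, the entire Agreement is therefore void. No provision of the Agreement survives.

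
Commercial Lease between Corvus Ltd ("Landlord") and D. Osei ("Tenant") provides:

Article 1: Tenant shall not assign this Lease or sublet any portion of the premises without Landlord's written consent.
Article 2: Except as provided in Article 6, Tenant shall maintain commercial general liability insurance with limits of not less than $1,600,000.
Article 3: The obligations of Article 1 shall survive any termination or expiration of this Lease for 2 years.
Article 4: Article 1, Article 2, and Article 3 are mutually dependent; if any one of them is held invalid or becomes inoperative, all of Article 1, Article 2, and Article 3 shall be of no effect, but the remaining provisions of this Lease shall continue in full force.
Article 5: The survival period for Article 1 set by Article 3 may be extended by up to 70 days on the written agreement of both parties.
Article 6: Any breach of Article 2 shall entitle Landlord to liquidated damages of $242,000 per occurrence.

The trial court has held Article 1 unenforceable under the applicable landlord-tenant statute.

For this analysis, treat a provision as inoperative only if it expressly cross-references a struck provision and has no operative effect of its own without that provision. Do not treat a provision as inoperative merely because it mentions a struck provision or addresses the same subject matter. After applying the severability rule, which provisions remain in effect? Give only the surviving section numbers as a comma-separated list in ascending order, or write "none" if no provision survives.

4

Article 1 is struck. The only function of Article 3 is the survival period for Article 1, so it cannot stand once Article 1 is removed. Article 5 does nothing except set the extension of the survival period for Article 1 by reference to Article 3; with Article 3 gone it has no independent effect and is inoperative. Article 4 declares Article 1, Article 2, and Article 3 mutually dependent; since one of them has fallen, all of them are of no effect. That brings down Article 2 as well. Article 6 in turn depends solely on a provision now struck and likewise falls. The remainder continues in force under Article 4. Only Article 4 remains in effect.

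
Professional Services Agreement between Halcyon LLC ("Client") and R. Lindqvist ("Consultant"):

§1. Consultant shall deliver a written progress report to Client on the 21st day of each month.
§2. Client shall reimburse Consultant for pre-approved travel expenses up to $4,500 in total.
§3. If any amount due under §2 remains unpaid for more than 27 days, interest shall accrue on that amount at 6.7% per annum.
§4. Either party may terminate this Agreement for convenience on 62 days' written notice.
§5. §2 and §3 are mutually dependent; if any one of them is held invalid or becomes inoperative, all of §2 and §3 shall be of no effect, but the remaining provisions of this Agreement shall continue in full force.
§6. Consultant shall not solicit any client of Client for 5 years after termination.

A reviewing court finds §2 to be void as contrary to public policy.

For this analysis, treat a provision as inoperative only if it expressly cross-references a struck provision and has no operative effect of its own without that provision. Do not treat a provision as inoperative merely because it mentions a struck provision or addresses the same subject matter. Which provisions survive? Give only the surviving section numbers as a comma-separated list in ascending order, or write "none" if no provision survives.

1, 4, 5, 6

§2 is struck. §3 has no operative effect of its own apart from §2 and is therefore inoperative. §5 declares §2 and §3 mutually dependent; since one of them has fallen, all of them are of no effect. The remainder continues in force under §5. That leaves §1, §4, §5, and §6 in effect.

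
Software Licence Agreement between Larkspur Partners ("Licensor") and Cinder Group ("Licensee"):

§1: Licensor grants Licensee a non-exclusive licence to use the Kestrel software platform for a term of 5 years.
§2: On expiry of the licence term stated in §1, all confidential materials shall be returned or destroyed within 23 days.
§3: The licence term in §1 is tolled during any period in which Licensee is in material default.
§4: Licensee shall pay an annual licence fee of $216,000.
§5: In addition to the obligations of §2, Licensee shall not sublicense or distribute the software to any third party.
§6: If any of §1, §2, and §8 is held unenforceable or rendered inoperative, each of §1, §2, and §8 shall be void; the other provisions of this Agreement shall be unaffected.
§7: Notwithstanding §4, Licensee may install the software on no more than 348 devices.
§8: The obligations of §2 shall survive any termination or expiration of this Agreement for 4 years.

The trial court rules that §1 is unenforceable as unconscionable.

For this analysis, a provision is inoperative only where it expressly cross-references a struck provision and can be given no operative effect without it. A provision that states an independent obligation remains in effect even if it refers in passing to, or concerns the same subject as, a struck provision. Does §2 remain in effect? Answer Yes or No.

§1 is struck. §2 operates only by reference to §1, so it falls with §1. §3 has no operative effect of its own apart from §1 and is therefore inoperative. §8 has no operative effect of its own apart from §2 and is therefore inoperative. Although §5 refers to §2, its operative terms do not depend on §2, so it remains in effect. §6 declares §1, §2, and §8 mutually dependent; since one of them has fallen, all of them are of no effect. The remainder continues in force under §6. The provisions still in force are §4, §5, §6, and §7. §2 is among the inoperative provisions, so the answer is no.

No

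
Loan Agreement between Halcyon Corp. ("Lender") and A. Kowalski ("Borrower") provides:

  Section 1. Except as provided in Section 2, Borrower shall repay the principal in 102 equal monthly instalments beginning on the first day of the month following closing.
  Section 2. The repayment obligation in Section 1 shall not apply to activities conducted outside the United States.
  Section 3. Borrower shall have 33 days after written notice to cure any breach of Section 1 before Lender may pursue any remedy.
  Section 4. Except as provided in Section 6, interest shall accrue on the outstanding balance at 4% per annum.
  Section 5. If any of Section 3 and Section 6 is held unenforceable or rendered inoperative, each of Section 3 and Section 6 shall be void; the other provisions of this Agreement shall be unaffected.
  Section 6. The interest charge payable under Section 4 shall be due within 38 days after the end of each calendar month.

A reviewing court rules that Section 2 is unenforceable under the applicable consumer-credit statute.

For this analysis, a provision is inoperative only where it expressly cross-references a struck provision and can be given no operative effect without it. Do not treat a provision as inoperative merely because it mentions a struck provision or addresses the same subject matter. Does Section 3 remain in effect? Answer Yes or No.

Section 2 is struck. Section 1 mentions Section 2 but its own obligation stands independently of Section 2, so Section 1 is not affected. Nothing else in the Agreement is defined by reference to Section 2. Section 5 ties Section 3 and Section 6 together, but none of those is affected here; the remaining provisions continue in force under Section 5. That leaves Section 1, Section 3, Section 4, Section 5, and Section 6 in effect. Section 3 is among the surviving provisions, so the answer is yes.

Yes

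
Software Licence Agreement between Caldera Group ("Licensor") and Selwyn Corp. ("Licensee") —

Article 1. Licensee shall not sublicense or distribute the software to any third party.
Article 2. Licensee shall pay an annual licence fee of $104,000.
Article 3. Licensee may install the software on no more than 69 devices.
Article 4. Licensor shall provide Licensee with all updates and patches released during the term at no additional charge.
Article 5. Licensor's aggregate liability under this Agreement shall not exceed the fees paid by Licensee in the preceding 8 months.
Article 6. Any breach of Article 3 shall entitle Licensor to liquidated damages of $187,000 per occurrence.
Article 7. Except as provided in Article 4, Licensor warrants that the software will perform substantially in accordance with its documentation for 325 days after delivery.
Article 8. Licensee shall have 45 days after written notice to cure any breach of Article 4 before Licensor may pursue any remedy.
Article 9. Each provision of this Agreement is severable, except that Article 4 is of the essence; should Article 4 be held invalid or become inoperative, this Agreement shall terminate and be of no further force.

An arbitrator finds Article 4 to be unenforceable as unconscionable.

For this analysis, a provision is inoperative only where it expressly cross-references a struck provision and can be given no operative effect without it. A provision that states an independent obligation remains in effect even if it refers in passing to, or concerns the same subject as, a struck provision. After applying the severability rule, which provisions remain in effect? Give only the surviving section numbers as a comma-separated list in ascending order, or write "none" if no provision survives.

Article 4 is struck. Article 8 merely fixes the cure period for breach of Article 4; with Article 4 gone it has nothing to operate on and falls away. Article 9 makes Article 4 an essential term, and Article 4 is the provision held invalid; under Article 9, the entire Agreement is therefore void. No provision of the Agreement survives.

none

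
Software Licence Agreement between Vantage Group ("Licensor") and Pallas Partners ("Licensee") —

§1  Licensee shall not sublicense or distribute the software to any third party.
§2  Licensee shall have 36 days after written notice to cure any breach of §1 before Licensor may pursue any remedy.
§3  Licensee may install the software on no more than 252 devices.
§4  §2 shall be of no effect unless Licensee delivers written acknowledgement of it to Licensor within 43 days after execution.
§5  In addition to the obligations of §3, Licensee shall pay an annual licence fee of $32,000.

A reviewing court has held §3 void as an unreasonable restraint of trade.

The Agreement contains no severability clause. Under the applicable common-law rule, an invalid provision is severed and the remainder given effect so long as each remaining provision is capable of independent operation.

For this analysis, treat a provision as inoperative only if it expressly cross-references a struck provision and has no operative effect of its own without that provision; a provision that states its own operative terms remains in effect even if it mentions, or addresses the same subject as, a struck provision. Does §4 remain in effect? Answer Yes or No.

§3 is struck. §5 mentions §3 but its own obligation stands independently of §3, so §5 is not affected. No other provision's operative terms depend on §3. Under the stated default rule, only provisions that cannot operate independently fall away; the rest are enforced. The provisions still in force are §1, §2, §4, and §5. §4 is among the surviving provisions, so the answer is yes.

Yes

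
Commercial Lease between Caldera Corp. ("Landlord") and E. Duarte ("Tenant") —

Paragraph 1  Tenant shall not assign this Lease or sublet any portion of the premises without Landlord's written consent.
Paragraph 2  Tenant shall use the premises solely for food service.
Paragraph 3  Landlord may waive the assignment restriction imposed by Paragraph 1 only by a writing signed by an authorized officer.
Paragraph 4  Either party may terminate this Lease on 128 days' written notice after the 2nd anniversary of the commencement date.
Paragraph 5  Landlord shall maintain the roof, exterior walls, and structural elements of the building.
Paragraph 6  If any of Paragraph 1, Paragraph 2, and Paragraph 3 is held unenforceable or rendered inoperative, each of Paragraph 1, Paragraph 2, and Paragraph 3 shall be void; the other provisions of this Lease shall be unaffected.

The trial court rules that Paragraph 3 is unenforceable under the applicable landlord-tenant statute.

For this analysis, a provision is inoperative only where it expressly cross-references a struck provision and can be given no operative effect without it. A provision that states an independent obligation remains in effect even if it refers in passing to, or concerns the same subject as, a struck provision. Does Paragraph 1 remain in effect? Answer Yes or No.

No

Paragraph 3 is struck. Nothing else in the Lease is defined by reference to Paragraph 3. Paragraph 6 declares Paragraph 1, Paragraph 2, and Paragraph 3 mutually dependent; since one of them has fallen, all of them are of no effect. That brings down Paragraph 1 and Paragraph 2 as well. The remainder continues in force under Paragraph 6. Paragraph 4, Paragraph 5, and Paragraph 6 remain in effect. Paragraph 1 is among the inoperative provisions, so the answer is no.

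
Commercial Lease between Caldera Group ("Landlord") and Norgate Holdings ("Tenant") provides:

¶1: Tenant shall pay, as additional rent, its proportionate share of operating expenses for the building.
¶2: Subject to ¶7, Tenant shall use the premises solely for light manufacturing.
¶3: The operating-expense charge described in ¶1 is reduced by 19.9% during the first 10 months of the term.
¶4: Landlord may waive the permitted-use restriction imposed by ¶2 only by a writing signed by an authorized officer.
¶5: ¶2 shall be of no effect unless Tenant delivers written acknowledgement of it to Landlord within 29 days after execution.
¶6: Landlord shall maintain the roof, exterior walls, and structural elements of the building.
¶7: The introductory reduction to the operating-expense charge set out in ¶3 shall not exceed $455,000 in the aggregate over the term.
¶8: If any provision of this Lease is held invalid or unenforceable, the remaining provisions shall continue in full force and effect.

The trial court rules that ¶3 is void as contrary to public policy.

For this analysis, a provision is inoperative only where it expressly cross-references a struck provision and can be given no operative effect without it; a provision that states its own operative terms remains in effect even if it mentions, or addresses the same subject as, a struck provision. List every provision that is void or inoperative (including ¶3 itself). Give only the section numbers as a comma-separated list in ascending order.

3, 7

¶3 is struck. ¶7 does nothing except set the aggregate cap on the introductory reduction to the operating-expense charge by reference to ¶3; with ¶3 gone it has no independent effect and is inoperative. ¶2 mentions ¶7 but its own obligation stands independently of ¶7, so ¶2 is not affected. ¶8 is a severability clause and preserves every provision that can still be given independent effect. The provisions still in force are ¶1, ¶2, ¶4, ¶5, ¶6, and ¶8.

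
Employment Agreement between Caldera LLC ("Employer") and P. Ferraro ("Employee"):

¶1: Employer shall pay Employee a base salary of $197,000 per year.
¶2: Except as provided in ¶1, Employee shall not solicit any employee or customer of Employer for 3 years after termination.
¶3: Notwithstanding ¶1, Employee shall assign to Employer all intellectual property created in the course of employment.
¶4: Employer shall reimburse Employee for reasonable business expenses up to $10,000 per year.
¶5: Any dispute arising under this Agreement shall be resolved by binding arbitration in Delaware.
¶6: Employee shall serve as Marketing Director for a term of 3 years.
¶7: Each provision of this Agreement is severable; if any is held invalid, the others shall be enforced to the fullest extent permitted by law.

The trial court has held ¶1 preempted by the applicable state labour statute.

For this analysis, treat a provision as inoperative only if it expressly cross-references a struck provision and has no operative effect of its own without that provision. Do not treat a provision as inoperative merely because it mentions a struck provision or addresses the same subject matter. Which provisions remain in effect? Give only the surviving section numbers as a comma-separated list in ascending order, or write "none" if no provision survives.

¶1 is struck. ¶2 mentions ¶1 but its own obligation stands independently of ¶1, so ¶2 is not affected. ¶3 mentions ¶1 but its own obligation stands independently of ¶1, so ¶3 is not affected. Nothing else in the Agreement is defined by reference to ¶1. Under the severability clause in ¶7, the remaining provisions continue in force. The provisions still in force are ¶2, ¶3, ¶4, ¶5, ¶6, and ¶7.

2, 3, 4, 5, 6, 7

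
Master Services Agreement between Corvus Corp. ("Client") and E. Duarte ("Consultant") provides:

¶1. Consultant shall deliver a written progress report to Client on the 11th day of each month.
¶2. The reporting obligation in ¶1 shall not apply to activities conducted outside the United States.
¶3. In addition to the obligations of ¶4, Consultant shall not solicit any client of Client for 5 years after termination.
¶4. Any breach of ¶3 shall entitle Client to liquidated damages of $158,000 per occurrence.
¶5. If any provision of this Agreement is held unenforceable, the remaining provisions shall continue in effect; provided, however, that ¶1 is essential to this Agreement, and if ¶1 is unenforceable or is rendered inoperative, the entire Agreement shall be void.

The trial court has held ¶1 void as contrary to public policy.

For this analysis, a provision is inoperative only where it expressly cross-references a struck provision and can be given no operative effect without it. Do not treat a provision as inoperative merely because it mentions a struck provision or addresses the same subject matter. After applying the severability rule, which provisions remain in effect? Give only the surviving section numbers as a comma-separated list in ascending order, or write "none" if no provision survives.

¶1 is struck. The whole of ¶2 is the carve-out from the reporting obligation, defined by reference to ¶1, so ¶2 cannot stand once ¶1 is removed. ¶5 makes ¶1 an essential term, and ¶1 is the provision held invalid; under ¶5, the entire Agreement is therefore void. No provision of the Agreement survives.

none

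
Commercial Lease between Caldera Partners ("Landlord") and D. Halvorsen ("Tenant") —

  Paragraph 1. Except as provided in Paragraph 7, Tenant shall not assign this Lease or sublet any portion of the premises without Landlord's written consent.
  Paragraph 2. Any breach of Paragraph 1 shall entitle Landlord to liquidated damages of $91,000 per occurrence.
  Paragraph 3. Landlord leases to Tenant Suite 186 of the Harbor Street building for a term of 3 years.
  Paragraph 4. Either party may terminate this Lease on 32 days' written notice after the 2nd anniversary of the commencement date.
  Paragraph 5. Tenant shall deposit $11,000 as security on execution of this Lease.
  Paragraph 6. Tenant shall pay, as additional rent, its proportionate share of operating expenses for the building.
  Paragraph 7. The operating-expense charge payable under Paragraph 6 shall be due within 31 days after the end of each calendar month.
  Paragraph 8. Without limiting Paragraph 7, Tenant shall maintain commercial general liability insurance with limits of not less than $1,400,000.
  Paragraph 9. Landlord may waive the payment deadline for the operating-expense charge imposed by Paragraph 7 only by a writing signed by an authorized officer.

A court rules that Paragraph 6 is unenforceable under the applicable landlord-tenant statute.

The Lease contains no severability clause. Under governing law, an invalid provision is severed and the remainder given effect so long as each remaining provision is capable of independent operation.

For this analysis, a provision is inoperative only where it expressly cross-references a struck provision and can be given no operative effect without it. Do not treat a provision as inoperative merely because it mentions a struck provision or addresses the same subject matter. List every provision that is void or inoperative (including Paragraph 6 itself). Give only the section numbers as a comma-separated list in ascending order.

6, 7, 9

Paragraph 6 is struck. The whole of Paragraph 7 is the payment deadline for the operating-expense charge, defined by reference to Paragraph 6, so Paragraph 7 cannot stand once Paragraph 6 is removed. Paragraph 9 operates only by reference to Paragraph 7, so it falls with Paragraph 7. Although Paragraph 8 refers to Paragraph 7, its operative terms do not depend on Paragraph 7, so it remains in effect. Although Paragraph 1 refers to Paragraph 7, its operative terms do not depend on Paragraph 7, so it remains in effect. Under the stated default rule, only provisions that cannot operate independently fall away; the rest are enforced. That leaves Paragraph 1, Paragraph 2, Paragraph 3, Paragraph 4, Paragraph 5, and Paragraph 8 in effect.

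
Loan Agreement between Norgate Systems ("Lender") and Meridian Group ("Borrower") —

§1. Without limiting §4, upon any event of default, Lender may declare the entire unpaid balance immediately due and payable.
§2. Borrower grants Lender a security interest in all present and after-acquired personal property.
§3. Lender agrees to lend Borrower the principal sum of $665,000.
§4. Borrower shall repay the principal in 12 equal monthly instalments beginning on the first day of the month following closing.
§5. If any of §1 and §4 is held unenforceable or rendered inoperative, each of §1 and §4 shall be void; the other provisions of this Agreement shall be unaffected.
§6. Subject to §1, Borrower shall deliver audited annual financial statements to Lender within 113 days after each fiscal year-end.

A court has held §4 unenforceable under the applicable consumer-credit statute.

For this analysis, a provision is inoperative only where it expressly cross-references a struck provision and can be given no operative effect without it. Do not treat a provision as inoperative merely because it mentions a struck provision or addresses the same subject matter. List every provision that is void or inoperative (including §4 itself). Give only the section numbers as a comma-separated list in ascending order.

1, 4

§4 is struck. §6 mentions §1 but its own obligation stands independently of §1, so §6 is not affected. No other provision's operative terms depend on §4. §5 declares §1 and §4 mutually dependent; since one of them has fallen, all of them are of no effect. That brings down §1 as well. The remainder continues in force under §5. §2, §3, §5, and §6 remain in effect.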